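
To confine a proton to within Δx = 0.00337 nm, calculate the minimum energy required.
456.767 meV

Localizing a particle requires giving it sufficient momentum uncertainty:

1. From uncertainty principle: Δp ≥ ℏ/(2Δx)
   Δp_min = (1.055e-34 J·s) / (2 × 3.370e-12 m)
   Δp_min = 1.565e-23 kg·m/s

2. This momentum uncertainty corresponds to kinetic energy:
   KE ≈ (Δp)²/(2m) = (1.565e-23)²/(2 × 1.673e-27 kg)
   KE = 7.318e-20 J = 456.767 meV

Tighter localization requires more energy.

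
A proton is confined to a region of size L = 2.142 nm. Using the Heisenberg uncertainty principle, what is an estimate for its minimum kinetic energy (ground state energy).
1.131 μeV

Using the uncertainty principle to estimate ground state energy:

1. The position uncertainty is approximately the confinement size:
   Δx ≈ L = 2.142e-09 m

2. From ΔxΔp ≥ ℏ/2, the minimum momentum uncertainty is:
   Δp ≈ ℏ/(2L) = 2.462e-26 kg·m/s

3. The kinetic energy is approximately:
   KE ≈ (Δp)²/(2m) = (2.462e-26)²/(2 × 1.673e-27 kg)
   KE ≈ 1.811e-25 J = 1.131 μeV

This is an order-of-magnitude estimate of the ground state energy.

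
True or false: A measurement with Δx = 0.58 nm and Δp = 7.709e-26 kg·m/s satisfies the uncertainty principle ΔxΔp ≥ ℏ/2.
No, it violates the uncertainty principle (impossible measurement).

Calculate the product ΔxΔp:
ΔxΔp = (5.800e-10 m) × (7.709e-26 kg·m/s)
ΔxΔp = 4.471e-35 J·s

Compare to the minimum allowed value ℏ/2:
ℏ/2 = 5.273e-35 J·s

Since ΔxΔp = 4.471e-35 J·s < 5.273e-35 J·s = ℏ/2,
the measurement violates the uncertainty principle.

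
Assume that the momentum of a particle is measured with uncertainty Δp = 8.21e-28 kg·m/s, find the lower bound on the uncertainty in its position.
64.225 nm

Using the Heisenberg uncertainty principle:
ΔxΔp ≥ ℏ/2

The minimum uncertainty in position is:
Δx_min = ℏ/(2Δp)
Δx_min = (1.055e-34 J·s) / (2 × 8.210e-28 kg·m/s)
Δx_min = 6.422e-08 m = 64.225 nm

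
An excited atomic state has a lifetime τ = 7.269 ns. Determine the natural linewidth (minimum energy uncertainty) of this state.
45.275 neV

Using the energy-time uncertainty principle:
ΔEΔt ≥ ℏ/2

The lifetime τ represents the time uncertainty Δt.
The natural linewidth (minimum energy uncertainty) is:

ΔE = ℏ/(2τ)
ΔE = (1.055e-34 J·s) / (2 × 7.269e-09 s)
ΔE = 7.254e-27 J = 45.275 neV

This natural linewidth limits the precision of spectroscopic measurements.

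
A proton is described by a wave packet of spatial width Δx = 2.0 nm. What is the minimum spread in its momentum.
2.636 × 10^-26 kg·m/s

For a wave packet, the spatial width Δx and momentum spread Δp are related by the uncertainty principle:
ΔxΔp ≥ ℏ/2

The minimum momentum spread is:
Δp_min = ℏ/(2Δx)
Δp_min = (1.055e-34 J·s) / (2 × 2.000e-09 m)
Δp_min = 2.636e-26 kg·m/s

A wave packet cannot have both a well-defined position and well-defined momentum.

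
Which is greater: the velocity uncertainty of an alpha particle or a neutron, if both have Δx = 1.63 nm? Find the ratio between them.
The neutron has the larger minimum velocity uncertainty, by a ratio of 4.0.

For both particles, Δp_min = ℏ/(2Δx) = 3.235e-26 kg·m/s (same for both).

The velocity uncertainty is Δv = Δp/m:
- alpha particle: Δv = 3.235e-26 / 6.645e-27 = 4.868e+00 m/s = 4.868 m/s
- neutron: Δv = 3.235e-26 / 1.675e-27 = 1.931e+01 m/s = 19.314 m/s

Ratio: 1.931e+01 / 4.868e+00 = 4.0

The lighter particle has larger velocity uncertainty because Δv ∝ 1/m.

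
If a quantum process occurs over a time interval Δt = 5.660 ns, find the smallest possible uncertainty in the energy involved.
58.146 neV

Using the energy-time uncertainty principle:
ΔEΔt ≥ ℏ/2

The minimum uncertainty in energy is:
ΔE_min = ℏ/(2Δt)
ΔE_min = (1.055e-34 J·s) / (2 × 5.660e-09 s)
ΔE_min = 9.316e-27 J = 58.146 neV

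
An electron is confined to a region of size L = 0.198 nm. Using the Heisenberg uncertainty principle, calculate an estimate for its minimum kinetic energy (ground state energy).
242.959 meV

Using the uncertainty principle to estimate ground state energy:

1. The position uncertainty is approximately the confinement size:
   Δx ≈ L = 1.980e-10 m

2. From ΔxΔp ≥ ℏ/2, the minimum momentum uncertainty is:
   Δp ≈ ℏ/(2L) = 2.663e-25 kg·m/s

3. The kinetic energy is approximately:
   KE ≈ (Δp)²/(2m) = (2.663e-25)²/(2 × 9.109e-31 kg)
   KE ≈ 3.893e-20 J = 242.959 meV

This is an order-of-magnitude estimate of the ground state energy.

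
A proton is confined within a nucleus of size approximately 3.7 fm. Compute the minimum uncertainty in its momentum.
1.425 × 10^-20 kg·m/s

Using the Heisenberg uncertainty principle:
ΔxΔp ≥ ℏ/2

With Δx ≈ L = 3.700e-15 m (the confinement size):
Δp_min = ℏ/(2Δx)
Δp_min = (1.055e-34 J·s) / (2 × 3.700e-15 m)
Δp_min = 1.425e-20 kg·m/s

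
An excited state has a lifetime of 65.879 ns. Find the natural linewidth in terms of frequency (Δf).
1.208 MHz

Using the energy-time uncertainty principle and E = hf:
ΔEΔt ≥ ℏ/2
hΔf·Δt ≥ ℏ/2

The minimum frequency uncertainty is:
Δf = ℏ/(2hτ) = 1/(4πτ)
Δf = 1/(4π × 6.588e-08 s)
Δf = 1.208e+06 Hz = 1.208 MHz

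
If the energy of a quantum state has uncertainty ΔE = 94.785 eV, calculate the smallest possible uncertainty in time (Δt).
3.472 as

Using the energy-time uncertainty principle:
ΔEΔt ≥ ℏ/2

The minimum uncertainty in time is:
Δt_min = ℏ/(2ΔE)
Δt_min = (1.055e-34 J·s) / (2 × 1.519e-17 J)
Δt_min = 3.472e-18 s = 3.472 as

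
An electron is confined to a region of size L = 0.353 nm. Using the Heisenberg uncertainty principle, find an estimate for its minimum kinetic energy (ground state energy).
76.439 meV

Using the uncertainty principle to estimate ground state energy:

1. The position uncertainty is approximately the confinement size:
   Δx ≈ L = 3.530e-10 m

2. From ΔxΔp ≥ ℏ/2, the minimum momentum uncertainty is:
   Δp ≈ ℏ/(2L) = 1.494e-25 kg·m/s

3. The kinetic energy is approximately:
   KE ≈ (Δp)²/(2m) = (1.494e-25)²/(2 × 9.109e-31 kg)
   KE ≈ 1.225e-20 J = 76.439 meV

This is an order-of-magnitude estimate of the ground state energy.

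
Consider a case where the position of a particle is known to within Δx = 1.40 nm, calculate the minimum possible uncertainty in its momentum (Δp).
3.766 × 10^-26 kg·m/s

Using the Heisenberg uncertainty principle:
ΔxΔp ≥ ℏ/2

The minimum uncertainty in momentum is:
Δp_min = ℏ/(2Δx)
Δp_min = (1.055e-34 J·s) / (2 × 1.400e-09 m)
Δp_min = 3.766e-26 kg·m/s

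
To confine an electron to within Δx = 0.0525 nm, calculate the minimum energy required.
3.456 eV

Localizing a particle requires giving it sufficient momentum uncertainty:

1. From uncertainty principle: Δp ≥ ℏ/(2Δx)
   Δp_min = (1.055e-34 J·s) / (2 × 5.250e-11 m)
   Δp_min = 1.004e-24 kg·m/s

2. This momentum uncertainty corresponds to kinetic energy:
   KE ≈ (Δp)²/(2m) = (1.004e-24)²/(2 × 9.109e-31 kg)
   KE = 5.537e-19 J = 3.456 eV

Tighter localization requires more energy.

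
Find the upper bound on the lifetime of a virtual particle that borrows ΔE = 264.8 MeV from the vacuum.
1.243 ys

Using the energy-time uncertainty principle:
ΔEΔt ≥ ℏ/2

For a virtual particle borrowing energy ΔE, the maximum lifetime is:
Δt_max = ℏ/(2ΔE)

Converting energy:
ΔE = 264.8 MeV = 4.243e-11 J

Δt_max = (1.055e-34 J·s) / (2 × 4.243e-11 J)
Δt_max = 1.243e-24 s = 1.243 ys

Virtual particles with higher borrowed energy exist for shorter times.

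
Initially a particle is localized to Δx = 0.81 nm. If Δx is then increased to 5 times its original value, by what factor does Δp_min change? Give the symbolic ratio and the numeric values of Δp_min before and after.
Original Δp_min = 6.510 × 10^-26 kg·m/s; new Δp'_min = 1.302 × 10^-26 kg·m/s; ratio Δp'_min/Δp_min = 1/5.

From the uncertainty principle ΔxΔp ≥ ℏ/2, the minimum momentum uncertainty is Δp_min = ℏ/(2Δx).

Original (Δx = 0.81 nm = 8.100e-10 m):
Δp_min = (1.055e-34 J·s)/(2 × 8.100e-10 m) = 6.510e-26 kg·m/s

When Δx → 5Δx:
Δp'_min = ℏ/(2 × 5Δx) = (1/5) × ℏ/(2Δx) = (1/5) × Δp_min
Δp'_min = 1/5 × 6.510e-26 kg·m/s = 1.302e-26 kg·m/s

Since Δp_min ∝ 1/Δx, when Δx is increased to 5 times its original value, Δp_min decreases to 1/5 of its original value.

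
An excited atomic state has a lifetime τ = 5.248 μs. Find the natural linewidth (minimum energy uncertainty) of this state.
62.711 peV

Using the energy-time uncertainty principle:
ΔEΔt ≥ ℏ/2

The lifetime τ represents the time uncertainty Δt.
The natural linewidth (minimum energy uncertainty) is:

ΔE = ℏ/(2τ)
ΔE = (1.055e-34 J·s) / (2 × 5.248e-06 s)
ΔE = 1.005e-29 J = 62.711 peV

This natural linewidth limits the precision of spectroscopic measurements.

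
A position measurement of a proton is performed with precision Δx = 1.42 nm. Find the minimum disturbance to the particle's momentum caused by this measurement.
3.713 × 10^-26 kg·m/s

The uncertainty principle implies that measuring position disturbs momentum:
ΔxΔp ≥ ℏ/2

When we measure position with precision Δx, we necessarily introduce a momentum uncertainty:
Δp ≥ ℏ/(2Δx)
Δp_min = (1.055e-34 J·s) / (2 × 1.420e-09 m)
Δp_min = 3.713e-26 kg·m/s

The more precisely we measure position, the greater the momentum disturbance.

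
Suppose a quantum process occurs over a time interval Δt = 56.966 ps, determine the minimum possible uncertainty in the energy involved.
5.777 μeV

Using the energy-time uncertainty principle:
ΔEΔt ≥ ℏ/2

The minimum uncertainty in energy is:
ΔE_min = ℏ/(2Δt)
ΔE_min = (1.055e-34 J·s) / (2 × 5.697e-11 s)
ΔE_min = 9.256e-25 J = 5.777 μeV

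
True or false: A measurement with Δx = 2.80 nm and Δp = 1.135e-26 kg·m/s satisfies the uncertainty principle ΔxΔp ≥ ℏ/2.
No, it violates the uncertainty principle (impossible measurement).

Calculate the product ΔxΔp:
ΔxΔp = (2.800e-09 m) × (1.135e-26 kg·m/s)
ΔxΔp = 3.178e-35 J·s

Compare to the minimum allowed value ℏ/2:
ℏ/2 = 5.273e-35 J·s

Since ΔxΔp = 3.178e-35 J·s < 5.273e-35 J·s = ℏ/2,
the measurement violates the uncertainty principle.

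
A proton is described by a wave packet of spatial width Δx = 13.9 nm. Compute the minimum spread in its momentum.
3.793 × 10^-27 kg·m/s

For a wave packet, the spatial width Δx and momentum spread Δp are related by the uncertainty principle:
ΔxΔp ≥ ℏ/2

The minimum momentum spread is:
Δp_min = ℏ/(2Δx)
Δp_min = (1.055e-34 J·s) / (2 × 1.390e-08 m)
Δp_min = 3.793e-27 kg·m/s

A wave packet cannot have both a well-defined position and well-defined momentum.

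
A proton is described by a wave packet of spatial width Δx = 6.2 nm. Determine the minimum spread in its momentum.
8.505 × 10^-27 kg·m/s

For a wave packet, the spatial width Δx and momentum spread Δp are related by the uncertainty principle:
ΔxΔp ≥ ℏ/2

The minimum momentum spread is:
Δp_min = ℏ/(2Δx)
Δp_min = (1.055e-34 J·s) / (2 × 6.200e-09 m)
Δp_min = 8.505e-27 kg·m/s

A wave packet cannot have both a well-defined position and well-defined momentum.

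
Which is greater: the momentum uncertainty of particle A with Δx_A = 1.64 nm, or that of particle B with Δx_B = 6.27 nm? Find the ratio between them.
Particle A has the larger minimum momentum uncertainty, by a factor of 3.82.

For each particle, the minimum momentum uncertainty is Δp_min = ℏ/(2Δx):

Particle A: Δp_A = ℏ/(2×1.640e-09 m) = 3.215e-26 kg·m/s
Particle B: Δp_B = ℏ/(2×6.270e-09 m) = 8.410e-27 kg·m/s

Ratio: Δp_A/Δp_B = 3.82

Since Δp_min ∝ 1/Δx, the particle with smaller position uncertainty (A) has larger momentum uncertainty.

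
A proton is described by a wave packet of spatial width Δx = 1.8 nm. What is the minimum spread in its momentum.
2.929 × 10^-26 kg·m/s

For a wave packet, the spatial width Δx and momentum spread Δp are related by the uncertainty principle:
ΔxΔp ≥ ℏ/2

The minimum momentum spread is:
Δp_min = ℏ/(2Δx)
Δp_min = (1.055e-34 J·s) / (2 × 1.800e-09 m)
Δp_min = 2.929e-26 kg·m/s

A wave packet cannot have both a well-defined position and well-defined momentum.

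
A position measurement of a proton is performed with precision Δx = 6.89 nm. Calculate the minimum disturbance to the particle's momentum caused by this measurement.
7.653 × 10^-27 kg·m/s

The uncertainty principle implies that measuring position disturbs momentum:
ΔxΔp ≥ ℏ/2

When we measure position with precision Δx, we necessarily introduce a momentum uncertainty:
Δp ≥ ℏ/(2Δx)
Δp_min = (1.055e-34 J·s) / (2 × 6.890e-09 m)
Δp_min = 7.653e-27 kg·m/s

The more precisely we measure position, the greater the momentum disturbance.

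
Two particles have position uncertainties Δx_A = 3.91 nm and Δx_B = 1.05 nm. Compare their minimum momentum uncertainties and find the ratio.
Particle B has the larger minimum momentum uncertainty, by a factor of 3.72.

For each particle, the minimum momentum uncertainty is Δp_min = ℏ/(2Δx):

Particle A: Δp_A = ℏ/(2×3.910e-09 m) = 1.349e-26 kg·m/s
Particle B: Δp_B = ℏ/(2×1.050e-09 m) = 5.022e-26 kg·m/s

Ratio: Δp_B/Δp_A = 3.72

Since Δp_min ∝ 1/Δx, the particle with smaller position uncertainty (B) has larger momentum uncertainty.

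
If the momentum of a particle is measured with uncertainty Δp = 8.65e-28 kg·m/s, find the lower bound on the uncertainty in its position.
60.958 nm

Using the Heisenberg uncertainty principle:
ΔxΔp ≥ ℏ/2

The minimum uncertainty in position is:
Δx_min = ℏ/(2Δp)
Δx_min = (1.055e-34 J·s) / (2 × 8.650e-28 kg·m/s)
Δx_min = 6.096e-08 m = 60.958 nm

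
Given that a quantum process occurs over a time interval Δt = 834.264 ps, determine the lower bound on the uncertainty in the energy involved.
394.487 neV

Using the energy-time uncertainty principle:
ΔEΔt ≥ ℏ/2

The minimum uncertainty in energy is:
ΔE_min = ℏ/(2Δt)
ΔE_min = (1.055e-34 J·s) / (2 × 8.343e-10 s)
ΔE_min = 6.320e-26 J = 394.487 neV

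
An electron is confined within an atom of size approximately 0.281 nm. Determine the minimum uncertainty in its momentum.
1.876 × 10^-25 kg·m/s

Using the Heisenberg uncertainty principle:
ΔxΔp ≥ ℏ/2

With Δx ≈ L = 2.810e-10 m (the confinement size):
Δp_min = ℏ/(2Δx)
Δp_min = (1.055e-34 J·s) / (2 × 2.810e-10 m)
Δp_min = 1.876e-25 kg·m/s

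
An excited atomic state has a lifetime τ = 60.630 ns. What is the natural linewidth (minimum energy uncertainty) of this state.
5.428 neV

Using the energy-time uncertainty principle:
ΔEΔt ≥ ℏ/2

The lifetime τ represents the time uncertainty Δt.
The natural linewidth (minimum energy uncertainty) is:

ΔE = ℏ/(2τ)
ΔE = (1.055e-34 J·s) / (2 × 6.063e-08 s)
ΔE = 8.697e-28 J = 5.428 neV

This natural linewidth limits the precision of spectroscopic measurements.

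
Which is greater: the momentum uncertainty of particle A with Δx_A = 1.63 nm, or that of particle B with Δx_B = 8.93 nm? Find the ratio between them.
Particle A has the larger minimum momentum uncertainty, by a factor of 5.48.

For each particle, the minimum momentum uncertainty is Δp_min = ℏ/(2Δx):

Particle A: Δp_A = ℏ/(2×1.630e-09 m) = 3.235e-26 kg·m/s
Particle B: Δp_B = ℏ/(2×8.930e-09 m) = 5.905e-27 kg·m/s

Ratio: Δp_A/Δp_B = 5.48

Since Δp_min ∝ 1/Δx, the particle with smaller position uncertainty (A) has larger momentum uncertainty.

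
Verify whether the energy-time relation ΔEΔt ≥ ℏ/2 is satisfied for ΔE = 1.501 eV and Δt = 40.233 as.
No, it violates the uncertainty relation.

Calculate the product ΔEΔt:
ΔE = 1.501 eV = 2.405e-19 J
ΔEΔt = (2.405e-19 J) × (4.023e-17 s)
ΔEΔt = 9.676e-36 J·s

Compare to the minimum allowed value ℏ/2:
ℏ/2 = 5.273e-35 J·s

Since ΔEΔt = 9.676e-36 J·s < 5.273e-35 J·s = ℏ/2,
this violates the uncertainty relation.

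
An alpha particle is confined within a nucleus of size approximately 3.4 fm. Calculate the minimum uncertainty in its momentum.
1.551 × 10^-20 kg·m/s

Using the Heisenberg uncertainty principle:
ΔxΔp ≥ ℏ/2

With Δx ≈ L = 3.400e-15 m (the confinement size):
Δp_min = ℏ/(2Δx)
Δp_min = (1.055e-34 J·s) / (2 × 3.400e-15 m)
Δp_min = 1.551e-20 kg·m/s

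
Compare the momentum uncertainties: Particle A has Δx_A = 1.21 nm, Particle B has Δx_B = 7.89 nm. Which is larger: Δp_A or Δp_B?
Particle A has the larger minimum momentum uncertainty, by a factor of 6.52.

For each particle, the minimum momentum uncertainty is Δp_min = ℏ/(2Δx):

Particle A: Δp_A = ℏ/(2×1.210e-09 m) = 4.358e-26 kg·m/s
Particle B: Δp_B = ℏ/(2×7.890e-09 m) = 6.683e-27 kg·m/s

Ratio: Δp_A/Δp_B = 6.52

Since Δp_min ∝ 1/Δx, the particle with smaller position uncertainty (A) has larger momentum uncertainty.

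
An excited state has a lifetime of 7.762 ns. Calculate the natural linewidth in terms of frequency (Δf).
10.252 MHz

Using the energy-time uncertainty principle and E = hf:
ΔEΔt ≥ ℏ/2
hΔf·Δt ≥ ℏ/2

The minimum frequency uncertainty is:
Δf = ℏ/(2hτ) = 1/(4πτ)
Δf = 1/(4π × 7.762e-09 s)
Δf = 1.025e+07 Hz = 10.252 MHz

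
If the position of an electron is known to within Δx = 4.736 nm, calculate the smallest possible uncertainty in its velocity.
12.222 km/s

Using the Heisenberg uncertainty principle and Δp = mΔv:
ΔxΔp ≥ ℏ/2
Δx(mΔv) ≥ ℏ/2

The minimum uncertainty in velocity is:
Δv_min = ℏ/(2mΔx)
Δv_min = (1.055e-34 J·s) / (2 × 9.109e-31 kg × 4.736e-09 m)
Δv_min = 1.222e+04 m/s = 12.222 km/s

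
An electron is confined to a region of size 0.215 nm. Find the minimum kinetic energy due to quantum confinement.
206.056 meV

Using the uncertainty principle:

1. Position uncertainty: Δx ≈ 2.150e-10 m
2. Minimum momentum uncertainty: Δp = ℏ/(2Δx) = 2.452e-25 kg·m/s
3. Minimum kinetic energy:
   KE = (Δp)²/(2m) = (2.452e-25)²/(2 × 9.109e-31 kg)
   KE = 3.301e-20 J = 206.056 meV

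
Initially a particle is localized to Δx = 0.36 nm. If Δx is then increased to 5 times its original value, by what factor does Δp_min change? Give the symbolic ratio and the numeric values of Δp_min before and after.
Original Δp_min = 1.465 × 10^-25 kg·m/s; new Δp'_min = 2.929 × 10^-26 kg·m/s; ratio Δp'_min/Δp_min = 1/5.

From the uncertainty principle ΔxΔp ≥ ℏ/2, the minimum momentum uncertainty is Δp_min = ℏ/(2Δx).

Original (Δx = 0.36 nm = 3.600e-10 m):
Δp_min = (1.055e-34 J·s)/(2 × 3.600e-10 m) = 1.465e-25 kg·m/s

When Δx → 5Δx:
Δp'_min = ℏ/(2 × 5Δx) = (1/5) × ℏ/(2Δx) = (1/5) × Δp_min
Δp'_min = 1/5 × 1.465e-25 kg·m/s = 2.929e-26 kg·m/s

Since Δp_min ∝ 1/Δx, when Δx is increased to 5 times its original value, Δp_min decreases to 1/5 of its original value.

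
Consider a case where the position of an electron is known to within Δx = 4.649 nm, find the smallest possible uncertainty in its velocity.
12.451 km/s

Using the Heisenberg uncertainty principle and Δp = mΔv:
ΔxΔp ≥ ℏ/2
Δx(mΔv) ≥ ℏ/2

The minimum uncertainty in velocity is:
Δv_min = ℏ/(2mΔx)
Δv_min = (1.055e-34 J·s) / (2 × 9.109e-31 kg × 4.649e-09 m)
Δv_min = 1.245e+04 m/s = 12.451 km/s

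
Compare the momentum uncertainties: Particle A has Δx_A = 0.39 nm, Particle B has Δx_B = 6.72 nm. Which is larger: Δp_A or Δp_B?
Particle A has the larger minimum momentum uncertainty, by a factor of 17.23.

For each particle, the minimum momentum uncertainty is Δp_min = ℏ/(2Δx):

Particle A: Δp_A = ℏ/(2×3.900e-10 m) = 1.352e-25 kg·m/s
Particle B: Δp_B = ℏ/(2×6.720e-09 m) = 7.847e-27 kg·m/s

Ratio: Δp_A/Δp_B = 17.23

Since Δp_min ∝ 1/Δx, the particle with smaller position uncertainty (A) has larger momentum uncertainty.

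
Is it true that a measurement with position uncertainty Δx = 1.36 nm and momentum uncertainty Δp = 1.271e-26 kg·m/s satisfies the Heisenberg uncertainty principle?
No, it violates the uncertainty principle (impossible measurement).

Calculate the product ΔxΔp:
ΔxΔp = (1.360e-09 m) × (1.271e-26 kg·m/s)
ΔxΔp = 1.729e-35 J·s

Compare to the minimum allowed value ℏ/2:
ℏ/2 = 5.273e-35 J·s

Since ΔxΔp = 1.729e-35 J·s < 5.273e-35 J·s = ℏ/2,
the measurement violates the uncertainty principle.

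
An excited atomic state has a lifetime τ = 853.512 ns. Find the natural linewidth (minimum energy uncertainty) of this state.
385.590 peV

Using the energy-time uncertainty principle:
ΔEΔt ≥ ℏ/2

The lifetime τ represents the time uncertainty Δt.
The natural linewidth (minimum energy uncertainty) is:

ΔE = ℏ/(2τ)
ΔE = (1.055e-34 J·s) / (2 × 8.535e-07 s)
ΔE = 6.178e-29 J = 385.590 peV

This natural linewidth limits the precision of spectroscopic measurements.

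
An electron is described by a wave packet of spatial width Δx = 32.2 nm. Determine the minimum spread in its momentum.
1.638 × 10^-27 kg·m/s

For a wave packet, the spatial width Δx and momentum spread Δp are related by the uncertainty principle:
ΔxΔp ≥ ℏ/2

The minimum momentum spread is:
Δp_min = ℏ/(2Δx)
Δp_min = (1.055e-34 J·s) / (2 × 3.220e-08 m)
Δp_min = 1.638e-27 kg·m/s

A wave packet cannot have both a well-defined position and well-defined momentum.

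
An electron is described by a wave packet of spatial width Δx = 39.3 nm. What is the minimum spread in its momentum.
1.342 × 10^-27 kg·m/s

For a wave packet, the spatial width Δx and momentum spread Δp are related by the uncertainty principle:
ΔxΔp ≥ ℏ/2

The minimum momentum spread is:
Δp_min = ℏ/(2Δx)
Δp_min = (1.055e-34 J·s) / (2 × 3.930e-08 m)
Δp_min = 1.342e-27 kg·m/s

A wave packet cannot have both a well-defined position and well-defined momentum.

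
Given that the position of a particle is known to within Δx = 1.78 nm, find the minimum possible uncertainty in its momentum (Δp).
2.962 × 10^-26 kg·m/s

Using the Heisenberg uncertainty principle:
ΔxΔp ≥ ℏ/2

The minimum uncertainty in momentum is:
Δp_min = ℏ/(2Δx)
Δp_min = (1.055e-34 J·s) / (2 × 1.780e-09 m)
Δp_min = 2.962e-26 kg·m/s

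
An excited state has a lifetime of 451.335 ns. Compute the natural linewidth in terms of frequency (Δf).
176.316 kHz

Using the energy-time uncertainty principle and E = hf:
ΔEΔt ≥ ℏ/2
hΔf·Δt ≥ ℏ/2

The minimum frequency uncertainty is:
Δf = ℏ/(2hτ) = 1/(4πτ)
Δf = 1/(4π × 4.513e-07 s)
Δf = 1.763e+05 Hz = 176.316 kHz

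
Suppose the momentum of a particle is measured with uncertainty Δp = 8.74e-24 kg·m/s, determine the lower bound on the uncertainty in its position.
6.033 pm

Using the Heisenberg uncertainty principle:
ΔxΔp ≥ ℏ/2

The minimum uncertainty in position is:
Δx_min = ℏ/(2Δp)
Δx_min = (1.055e-34 J·s) / (2 × 8.740e-24 kg·m/s)
Δx_min = 6.033e-12 m = 6.033 pm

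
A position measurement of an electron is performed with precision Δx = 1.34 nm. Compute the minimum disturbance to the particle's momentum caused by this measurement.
3.935 × 10^-26 kg·m/s

The uncertainty principle implies that measuring position disturbs momentum:
ΔxΔp ≥ ℏ/2

When we measure position with precision Δx, we necessarily introduce a momentum uncertainty:
Δp ≥ ℏ/(2Δx)
Δp_min = (1.055e-34 J·s) / (2 × 1.340e-09 m)
Δp_min = 3.935e-26 kg·m/s

The more precisely we measure position, the greater the momentum disturbance.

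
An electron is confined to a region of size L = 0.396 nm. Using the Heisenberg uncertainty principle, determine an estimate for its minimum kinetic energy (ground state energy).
60.740 meV

Using the uncertainty principle to estimate ground state energy:

1. The position uncertainty is approximately the confinement size:
   Δx ≈ L = 3.960e-10 m

2. From ΔxΔp ≥ ℏ/2, the minimum momentum uncertainty is:
   Δp ≈ ℏ/(2L) = 1.332e-25 kg·m/s

3. The kinetic energy is approximately:
   KE ≈ (Δp)²/(2m) = (1.332e-25)²/(2 × 9.109e-31 kg)
   KE ≈ 9.732e-21 J = 60.740 meV

This is an order-of-magnitude estimate of the ground state energy.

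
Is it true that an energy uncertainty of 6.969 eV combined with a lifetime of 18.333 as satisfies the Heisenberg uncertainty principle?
No, it violates the uncertainty relation.

Calculate the product ΔEΔt:
ΔE = 6.969 eV = 1.117e-18 J
ΔEΔt = (1.117e-18 J) × (1.833e-17 s)
ΔEΔt = 2.047e-35 J·s

Compare to the minimum allowed value ℏ/2:
ℏ/2 = 5.273e-35 J·s

Since ΔEΔt = 2.047e-35 J·s < 5.273e-35 J·s = ℏ/2,
this violates the uncertainty relation.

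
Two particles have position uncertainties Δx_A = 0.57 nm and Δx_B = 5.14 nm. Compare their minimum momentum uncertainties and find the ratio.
Particle A has the larger minimum momentum uncertainty, by a factor of 9.02.

For each particle, the minimum momentum uncertainty is Δp_min = ℏ/(2Δx):

Particle A: Δp_A = ℏ/(2×5.700e-10 m) = 9.251e-26 kg·m/s
Particle B: Δp_B = ℏ/(2×5.140e-09 m) = 1.026e-26 kg·m/s

Ratio: Δp_A/Δp_B = 9.02

Since Δp_min ∝ 1/Δx, the particle with smaller position uncertainty (A) has larger momentum uncertainty.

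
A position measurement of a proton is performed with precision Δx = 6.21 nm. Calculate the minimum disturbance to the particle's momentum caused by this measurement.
8.491 × 10^-27 kg·m/s

The uncertainty principle implies that measuring position disturbs momentum:
ΔxΔp ≥ ℏ/2

When we measure position with precision Δx, we necessarily introduce a momentum uncertainty:
Δp ≥ ℏ/(2Δx)
Δp_min = (1.055e-34 J·s) / (2 × 6.210e-09 m)
Δp_min = 8.491e-27 kg·m/s

The more precisely we measure position, the greater the momentum disturbance.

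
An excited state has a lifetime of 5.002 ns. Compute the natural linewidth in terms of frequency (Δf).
15.909 MHz

Using the energy-time uncertainty principle and E = hf:
ΔEΔt ≥ ℏ/2
hΔf·Δt ≥ ℏ/2

The minimum frequency uncertainty is:
Δf = ℏ/(2hτ) = 1/(4πτ)
Δf = 1/(4π × 5.002e-09 s)
Δf = 1.591e+07 Hz = 15.909 MHz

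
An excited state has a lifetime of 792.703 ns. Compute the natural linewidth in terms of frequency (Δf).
100.387 kHz

Using the energy-time uncertainty principle and E = hf:
ΔEΔt ≥ ℏ/2
hΔf·Δt ≥ ℏ/2

The minimum frequency uncertainty is:
Δf = ℏ/(2hτ) = 1/(4πτ)
Δf = 1/(4π × 7.927e-07 s)
Δf = 1.004e+05 Hz = 100.387 kHz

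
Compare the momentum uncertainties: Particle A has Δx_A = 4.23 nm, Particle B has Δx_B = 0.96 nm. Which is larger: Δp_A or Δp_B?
Particle B has the larger minimum momentum uncertainty, by a factor of 4.41.

For each particle, the minimum momentum uncertainty is Δp_min = ℏ/(2Δx):

Particle A: Δp_A = ℏ/(2×4.230e-09 m) = 1.247e-26 kg·m/s
Particle B: Δp_B = ℏ/(2×9.600e-10 m) = 5.493e-26 kg·m/s

Ratio: Δp_B/Δp_A = 4.41

Since Δp_min ∝ 1/Δx, the particle with smaller position uncertainty (B) has larger momentum uncertainty.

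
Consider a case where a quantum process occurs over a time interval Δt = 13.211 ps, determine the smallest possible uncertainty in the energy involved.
24.912 μeV

Using the energy-time uncertainty principle:
ΔEΔt ≥ ℏ/2

The minimum uncertainty in energy is:
ΔE_min = ℏ/(2Δt)
ΔE_min = (1.055e-34 J·s) / (2 × 1.321e-11 s)
ΔE_min = 3.991e-24 J = 24.912 μeV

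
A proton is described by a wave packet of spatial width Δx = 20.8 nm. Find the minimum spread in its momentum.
2.535 × 10^-27 kg·m/s

For a wave packet, the spatial width Δx and momentum spread Δp are related by the uncertainty principle:
ΔxΔp ≥ ℏ/2

The minimum momentum spread is:
Δp_min = ℏ/(2Δx)
Δp_min = (1.055e-34 J·s) / (2 × 2.080e-08 m)
Δp_min = 2.535e-27 kg·m/s

A wave packet cannot have both a well-defined position and well-defined momentum.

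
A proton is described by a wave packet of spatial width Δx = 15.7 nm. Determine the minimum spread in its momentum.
3.359 × 10^-27 kg·m/s

For a wave packet, the spatial width Δx and momentum spread Δp are related by the uncertainty principle:
ΔxΔp ≥ ℏ/2

The minimum momentum spread is:
Δp_min = ℏ/(2Δx)
Δp_min = (1.055e-34 J·s) / (2 × 1.570e-08 m)
Δp_min = 3.359e-27 kg·m/s

A wave packet cannot have both a well-defined position and well-defined momentum.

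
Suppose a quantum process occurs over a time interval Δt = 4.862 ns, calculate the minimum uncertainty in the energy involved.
67.689 neV

Using the energy-time uncertainty principle:
ΔEΔt ≥ ℏ/2

The minimum uncertainty in energy is:
ΔE_min = ℏ/(2Δt)
ΔE_min = (1.055e-34 J·s) / (2 × 4.862e-09 s)
ΔE_min = 1.085e-26 J = 67.689 neV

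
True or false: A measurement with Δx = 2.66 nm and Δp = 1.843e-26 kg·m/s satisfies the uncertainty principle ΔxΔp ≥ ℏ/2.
No, it violates the uncertainty principle (impossible measurement).

Calculate the product ΔxΔp:
ΔxΔp = (2.660e-09 m) × (1.843e-26 kg·m/s)
ΔxΔp = 4.902e-35 J·s

Compare to the minimum allowed value ℏ/2:
ℏ/2 = 5.273e-35 J·s

Since ΔxΔp = 4.902e-35 J·s < 5.273e-35 J·s = ℏ/2,
the measurement violates the uncertainty principle.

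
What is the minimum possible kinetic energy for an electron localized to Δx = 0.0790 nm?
1.526 eV

Localizing a particle requires giving it sufficient momentum uncertainty:

1. From uncertainty principle: Δp ≥ ℏ/(2Δx)
   Δp_min = (1.055e-34 J·s) / (2 × 7.900e-11 m)
   Δp_min = 6.675e-25 kg·m/s

2. This momentum uncertainty corresponds to kinetic energy:
   KE ≈ (Δp)²/(2m) = (6.675e-25)²/(2 × 9.109e-31 kg)
   KE = 2.445e-19 J = 1.526 eV

Tighter localization requires more energy.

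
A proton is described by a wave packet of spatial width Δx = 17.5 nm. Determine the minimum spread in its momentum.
3.013 × 10^-27 kg·m/s

For a wave packet, the spatial width Δx and momentum spread Δp are related by the uncertainty principle:
ΔxΔp ≥ ℏ/2

The minimum momentum spread is:
Δp_min = ℏ/(2Δx)
Δp_min = (1.055e-34 J·s) / (2 × 1.750e-08 m)
Δp_min = 3.013e-27 kg·m/s

A wave packet cannot have both a well-defined position and well-defined momentum.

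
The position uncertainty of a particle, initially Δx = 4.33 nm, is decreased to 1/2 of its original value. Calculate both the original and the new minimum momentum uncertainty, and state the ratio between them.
Original Δp_min = 1.218 × 10^-26 kg·m/s; new Δp'_min = 2.436 × 10^-26 kg·m/s; ratio Δp'_min/Δp_min = 2.

From the uncertainty principle ΔxΔp ≥ ℏ/2, the minimum momentum uncertainty is Δp_min = ℏ/(2Δx).

Original (Δx = 4.33 nm = 4.330e-09 m):
Δp_min = (1.055e-34 J·s)/(2 × 4.330e-09 m) = 1.218e-26 kg·m/s

When Δx → (1/2)Δx:
Δp'_min = ℏ/(2 × (1/2)Δx) = 2 × ℏ/(2Δx) = 2 × Δp_min
Δp'_min = 2 × 1.218e-26 kg·m/s = 2.436e-26 kg·m/s

Since Δp_min ∝ 1/Δx, when Δx is decreased to 1/2 of its original value, Δp_min increases to 2 times its original value.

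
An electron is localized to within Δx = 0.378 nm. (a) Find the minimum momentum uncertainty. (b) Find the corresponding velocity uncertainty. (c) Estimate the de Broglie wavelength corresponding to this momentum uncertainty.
(a) Δp_min = 1.395 × 10^-25 kg·m/s
(b) Δv_min = 153.132 km/s
(c) λ_dB = 4.750 nm

Step-by-step:

(a) From the uncertainty principle:
Δp_min = ℏ/(2Δx) = (1.055e-34 J·s)/(2 × 3.780e-10 m) = 1.395e-25 kg·m/s

(b) The velocity uncertainty:
Δv = Δp/m = (1.395e-25 kg·m/s)/(9.109e-31 kg) = 1.531e+05 m/s = 153.132 km/s

(c) The de Broglie wavelength for this momentum:
λ = h/p = (6.626e-34 J·s)/(1.395e-25 kg·m/s) = 4.750e-09 m = 4.750 nm

Note: The de Broglie wavelength is comparable to the localization size, as expected from wave-particle duality.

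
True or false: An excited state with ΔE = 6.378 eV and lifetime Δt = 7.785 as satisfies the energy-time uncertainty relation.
No, it violates the uncertainty relation.

Calculate the product ΔEΔt:
ΔE = 6.378 eV = 1.022e-18 J
ΔEΔt = (1.022e-18 J) × (7.785e-18 s)
ΔEΔt = 7.955e-36 J·s

Compare to the minimum allowed value ℏ/2:
ℏ/2 = 5.273e-35 J·s

Since ΔEΔt = 7.955e-36 J·s < 5.273e-35 J·s = ℏ/2,
this violates the uncertainty relation.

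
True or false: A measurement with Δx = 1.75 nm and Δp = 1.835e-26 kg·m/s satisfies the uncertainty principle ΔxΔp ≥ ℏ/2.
No, it violates the uncertainty principle (impossible measurement).

Calculate the product ΔxΔp:
ΔxΔp = (1.750e-09 m) × (1.835e-26 kg·m/s)
ΔxΔp = 3.211e-35 J·s

Compare to the minimum allowed value ℏ/2:
ℏ/2 = 5.273e-35 J·s

Since ΔxΔp = 3.211e-35 J·s < 5.273e-35 J·s = ℏ/2,
the measurement violates the uncertainty principle.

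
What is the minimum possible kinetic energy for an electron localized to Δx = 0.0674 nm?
2.097 eV

Localizing a particle requires giving it sufficient momentum uncertainty:

1. From uncertainty principle: Δp ≥ ℏ/(2Δx)
   Δp_min = (1.055e-34 J·s) / (2 × 6.740e-11 m)
   Δp_min = 7.823e-25 kg·m/s

2. This momentum uncertainty corresponds to kinetic energy:
   KE ≈ (Δp)²/(2m) = (7.823e-25)²/(2 × 9.109e-31 kg)
   KE = 3.359e-19 J = 2.097 eV

Tighter localization requires more energy.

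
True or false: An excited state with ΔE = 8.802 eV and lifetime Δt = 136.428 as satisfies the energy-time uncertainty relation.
Yes, it satisfies the uncertainty relation.

Calculate the product ΔEΔt:
ΔE = 8.802 eV = 1.410e-18 J
ΔEΔt = (1.410e-18 J) × (1.364e-16 s)
ΔEΔt = 1.924e-34 J·s

Compare to the minimum allowed value ℏ/2:
ℏ/2 = 5.273e-35 J·s

Since ΔEΔt = 1.924e-34 J·s ≥ 5.273e-35 J·s = ℏ/2,
this satisfies the uncertainty relation.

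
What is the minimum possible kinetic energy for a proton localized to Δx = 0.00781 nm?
85.046 meV

Localizing a particle requires giving it sufficient momentum uncertainty:

1. From uncertainty principle: Δp ≥ ℏ/(2Δx)
   Δp_min = (1.055e-34 J·s) / (2 × 7.810e-12 m)
   Δp_min = 6.751e-24 kg·m/s

2. This momentum uncertainty corresponds to kinetic energy:
   KE ≈ (Δp)²/(2m) = (6.751e-24)²/(2 × 1.673e-27 kg)
   KE = 1.363e-20 J = 85.046 meV

Tighter localization requires more energy.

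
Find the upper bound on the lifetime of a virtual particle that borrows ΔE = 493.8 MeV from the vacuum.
6.665 × 10^-25 s

Using the energy-time uncertainty principle:
ΔEΔt ≥ ℏ/2

For a virtual particle borrowing energy ΔE, the maximum lifetime is:
Δt_max = ℏ/(2ΔE)

Converting energy:
ΔE = 493.8 MeV = 7.912e-11 J

Δt_max = (1.055e-34 J·s) / (2 × 7.912e-11 J)
Δt_max = 6.665e-25 s = 6.665 × 10^-25 s

Virtual particles with higher borrowed energy exist for shorter times.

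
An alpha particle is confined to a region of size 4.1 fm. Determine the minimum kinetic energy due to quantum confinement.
77.680 keV

Using the uncertainty principle:

1. Position uncertainty: Δx ≈ 4.100e-15 m
2. Minimum momentum uncertainty: Δp = ℏ/(2Δx) = 1.286e-20 kg·m/s
3. Minimum kinetic energy:
   KE = (Δp)²/(2m) = (1.286e-20)²/(2 × 6.645e-27 kg)
   KE = 1.245e-14 J = 77.680 keV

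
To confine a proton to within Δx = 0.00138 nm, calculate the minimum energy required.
2.724 eV

Localizing a particle requires giving it sufficient momentum uncertainty:

1. From uncertainty principle: Δp ≥ ℏ/(2Δx)
   Δp_min = (1.055e-34 J·s) / (2 × 1.380e-12 m)
   Δp_min = 3.821e-23 kg·m/s

2. This momentum uncertainty corresponds to kinetic energy:
   KE ≈ (Δp)²/(2m) = (3.821e-23)²/(2 × 1.673e-27 kg)
   KE = 4.364e-19 J = 2.724 eV

Tighter localization requires more energy.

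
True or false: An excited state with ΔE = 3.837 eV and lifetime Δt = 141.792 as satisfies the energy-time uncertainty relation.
Yes, it satisfies the uncertainty relation.

Calculate the product ΔEΔt:
ΔE = 3.837 eV = 6.148e-19 J
ΔEΔt = (6.148e-19 J) × (1.418e-16 s)
ΔEΔt = 8.717e-35 J·s

Compare to the minimum allowed value ℏ/2:
ℏ/2 = 5.273e-35 J·s

Since ΔEΔt = 8.717e-35 J·s ≥ 5.273e-35 J·s = ℏ/2,
this satisfies the uncertainty relation.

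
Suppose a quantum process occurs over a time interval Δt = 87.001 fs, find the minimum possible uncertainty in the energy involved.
3.783 meV

Using the energy-time uncertainty principle:
ΔEΔt ≥ ℏ/2

The minimum uncertainty in energy is:
ΔE_min = ℏ/(2Δt)
ΔE_min = (1.055e-34 J·s) / (2 × 8.700e-14 s)
ΔE_min = 6.061e-22 J = 3.783 meV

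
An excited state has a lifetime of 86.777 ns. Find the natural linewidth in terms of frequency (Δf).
917.034 kHz

Using the energy-time uncertainty principle and E = hf:
ΔEΔt ≥ ℏ/2
hΔf·Δt ≥ ℏ/2

The minimum frequency uncertainty is:
Δf = ℏ/(2hτ) = 1/(4πτ)
Δf = 1/(4π × 8.678e-08 s)
Δf = 9.170e+05 Hz = 917.034 kHz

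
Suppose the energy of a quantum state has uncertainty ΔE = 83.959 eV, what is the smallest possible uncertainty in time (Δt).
3.920 as

Using the energy-time uncertainty principle:
ΔEΔt ≥ ℏ/2

The minimum uncertainty in time is:
Δt_min = ℏ/(2ΔE)
Δt_min = (1.055e-34 J·s) / (2 × 1.345e-17 J)
Δt_min = 3.920e-18 s = 3.920 as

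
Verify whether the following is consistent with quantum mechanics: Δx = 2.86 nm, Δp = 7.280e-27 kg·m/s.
No, it violates the uncertainty principle (impossible measurement).

Calculate the product ΔxΔp:
ΔxΔp = (2.860e-09 m) × (7.280e-27 kg·m/s)
ΔxΔp = 2.082e-35 J·s

Compare to the minimum allowed value ℏ/2:
ℏ/2 = 5.273e-35 J·s

Since ΔxΔp = 2.082e-35 J·s < 5.273e-35 J·s = ℏ/2,
the measurement violates the uncertainty principle.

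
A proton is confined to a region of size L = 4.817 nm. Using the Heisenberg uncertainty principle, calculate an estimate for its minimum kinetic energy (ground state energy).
223.563 neV

Using the uncertainty principle to estimate ground state energy:

1. The position uncertainty is approximately the confinement size:
   Δx ≈ L = 4.817e-09 m

2. From ΔxΔp ≥ ℏ/2, the minimum momentum uncertainty is:
   Δp ≈ ℏ/(2L) = 1.095e-26 kg·m/s

3. The kinetic energy is approximately:
   KE ≈ (Δp)²/(2m) = (1.095e-26)²/(2 × 1.673e-27 kg)
   KE ≈ 3.582e-26 J = 223.563 neV

This is an order-of-magnitude estimate of the ground state energy.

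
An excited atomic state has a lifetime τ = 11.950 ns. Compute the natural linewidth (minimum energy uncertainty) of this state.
27.540 neV

Using the energy-time uncertainty principle:
ΔEΔt ≥ ℏ/2

The lifetime τ represents the time uncertainty Δt.
The natural linewidth (minimum energy uncertainty) is:

ΔE = ℏ/(2τ)
ΔE = (1.055e-34 J·s) / (2 × 1.195e-08 s)
ΔE = 4.412e-27 J = 27.540 neV

This natural linewidth limits the precision of spectroscopic measurements.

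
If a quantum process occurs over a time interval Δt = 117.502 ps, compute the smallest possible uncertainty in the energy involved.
2.801 μeV

Using the energy-time uncertainty principle:
ΔEΔt ≥ ℏ/2

The minimum uncertainty in energy is:
ΔE_min = ℏ/(2Δt)
ΔE_min = (1.055e-34 J·s) / (2 × 1.175e-10 s)
ΔE_min = 4.487e-25 J = 2.801 μeV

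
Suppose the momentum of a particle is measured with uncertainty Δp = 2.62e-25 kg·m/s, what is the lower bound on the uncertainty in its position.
201.254 pm

Using the Heisenberg uncertainty principle:
ΔxΔp ≥ ℏ/2

The minimum uncertainty in position is:
Δx_min = ℏ/(2Δp)
Δx_min = (1.055e-34 J·s) / (2 × 2.620e-25 kg·m/s)
Δx_min = 2.013e-10 m = 201.254 pm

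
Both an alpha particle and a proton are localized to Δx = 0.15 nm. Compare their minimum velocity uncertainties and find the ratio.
The proton has the larger minimum velocity uncertainty, by a ratio of 4.0.

For both particles, Δp_min = ℏ/(2Δx) = 3.515e-25 kg·m/s (same for both).

The velocity uncertainty is Δv = Δp/m:
- alpha particle: Δv = 3.515e-25 / 6.645e-27 = 5.290e+01 m/s = 52.903 m/s
- proton: Δv = 3.515e-25 / 1.673e-27 = 2.102e+02 m/s = 210.163 m/s

Ratio: 2.102e+02 / 5.290e+01 = 4.0

The lighter particle has larger velocity uncertainty because Δv ∝ 1/m.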